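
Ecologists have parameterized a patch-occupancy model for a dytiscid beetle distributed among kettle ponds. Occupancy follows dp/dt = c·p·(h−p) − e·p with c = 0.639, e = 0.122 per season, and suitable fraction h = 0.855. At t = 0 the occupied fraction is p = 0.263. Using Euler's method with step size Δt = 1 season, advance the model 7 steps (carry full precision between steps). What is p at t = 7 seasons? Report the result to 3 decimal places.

0.629

Update rule: p ← p + [c·p·(h−p) − e·p]·Δt with Δt = 1.
t = 1: p = 0.26300 + (+0.06740) = 0.33040
t = 2: p = 0.33040 + (+0.07045) = 0.40085
t = 3: p = 0.40085 + (+0.06742) = 0.46828
t = 4: p = 0.46828 + (+0.05859) = 0.52686
t = 5: p = 0.52686 + (+0.04619) = 0.57306
t = 6: p = 0.57306 + (+0.03333) = 0.60639
t = 7: p = 0.60639 + (+0.02235) = 0.62874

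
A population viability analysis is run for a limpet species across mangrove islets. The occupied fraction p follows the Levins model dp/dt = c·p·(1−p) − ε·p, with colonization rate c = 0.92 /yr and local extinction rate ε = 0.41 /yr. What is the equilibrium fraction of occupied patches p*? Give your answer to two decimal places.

0.55

At equilibrium, colonization balances extinction: c·p*·(1−p*) = ε·p*.
So p* = 1 − ε/c = 1 − 0.41/0.92 = 1 − 0.4457 = 0.5543.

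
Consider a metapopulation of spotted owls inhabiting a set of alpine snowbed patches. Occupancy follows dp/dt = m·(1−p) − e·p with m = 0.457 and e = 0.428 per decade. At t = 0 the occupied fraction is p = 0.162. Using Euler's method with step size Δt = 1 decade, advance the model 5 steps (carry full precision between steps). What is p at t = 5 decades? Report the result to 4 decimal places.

0.5164

Update rule: p ← p + [m·(1−p) − e·p]·Δt with Δt = 1.
step 1: Δp = +0.31363, p = 0.47563
step 2: Δp = +0.03607, p = 0.51170
step 3: Δp = +0.00415, p = 0.51585
step 4: Δp = +0.00048, p = 0.51632
step 5: Δp = +0.00005, p = 0.51638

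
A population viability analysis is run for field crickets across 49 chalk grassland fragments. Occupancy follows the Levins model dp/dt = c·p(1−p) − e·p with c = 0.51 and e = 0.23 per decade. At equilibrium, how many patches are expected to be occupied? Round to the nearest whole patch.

27

p* = 1 − e/c = 1 − 0.23/0.51 = 0.5490.
Expected occupied patches = N × p* = 49 × 0.5490 = 26.90 ≈ 27.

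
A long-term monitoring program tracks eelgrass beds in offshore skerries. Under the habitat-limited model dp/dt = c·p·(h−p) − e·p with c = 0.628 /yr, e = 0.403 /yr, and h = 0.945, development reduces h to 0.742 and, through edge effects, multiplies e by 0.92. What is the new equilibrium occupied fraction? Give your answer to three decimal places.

Before: p* = h − e/c = 0.945 − 0.403/0.628 = 0.945 − 0.6417 = 0.3033.
After: c = 0.628, e = 0.37076, h = 0.742; p* = 0.742 − 0.37076/0.628 = 0.1516.

0.152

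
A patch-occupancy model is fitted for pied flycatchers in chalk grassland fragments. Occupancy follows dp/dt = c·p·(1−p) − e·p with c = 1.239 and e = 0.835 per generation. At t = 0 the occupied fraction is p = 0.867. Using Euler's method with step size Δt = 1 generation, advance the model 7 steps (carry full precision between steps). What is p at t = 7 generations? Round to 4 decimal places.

Update rule: p ← p + [c·p·(1−p) − e·p]·Δt with Δt = 1.
  1  |  dp/dt·Δt = -0.581075  |  p_1 = 0.285925
  2  |  dp/dt·Δt = +0.014222  |  p_2 = 0.300147
  3  |  dp/dt·Δt = +0.009640  |  p_3 = 0.309787
  4  |  dp/dt·Δt = +0.006250  |  p_4 = 0.316037
  5  |  dp/dt·Δt = +0.003929  |  p_5 = 0.319965
  6  |  dp/dt·Δt = +0.002420  |  p_6 = 0.322385
  7  |  dp/dt·Δt = +0.001472  |  p_7 = 0.323857

0.3239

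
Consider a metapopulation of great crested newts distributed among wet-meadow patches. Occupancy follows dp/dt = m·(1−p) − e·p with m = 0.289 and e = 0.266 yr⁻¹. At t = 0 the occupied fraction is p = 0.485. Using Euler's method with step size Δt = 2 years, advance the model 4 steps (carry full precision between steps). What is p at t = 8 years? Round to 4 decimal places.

Update rule: p ← p + [m·(1−p) − e·p]·Δt with Δt = 2.
p: 0.48500 → 0.52465  (Δp = +0.03965)
p: 0.52465 → 0.52029  (Δp = -0.00436)
p: 0.52029 → 0.52077  (Δp = +0.00048)
p: 0.52077 → 0.52072  (Δp = -0.00005)

0.5207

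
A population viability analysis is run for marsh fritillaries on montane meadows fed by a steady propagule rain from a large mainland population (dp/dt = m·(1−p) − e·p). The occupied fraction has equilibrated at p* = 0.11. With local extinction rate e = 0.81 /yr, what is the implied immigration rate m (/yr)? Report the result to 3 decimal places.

0.100

At equilibrium m(1−p*) = e·p*, so m = e·p*/(1−p*).
m = 0.81 × 0.11 / 0.8900 = 0.0891/0.8900 = 0.1001.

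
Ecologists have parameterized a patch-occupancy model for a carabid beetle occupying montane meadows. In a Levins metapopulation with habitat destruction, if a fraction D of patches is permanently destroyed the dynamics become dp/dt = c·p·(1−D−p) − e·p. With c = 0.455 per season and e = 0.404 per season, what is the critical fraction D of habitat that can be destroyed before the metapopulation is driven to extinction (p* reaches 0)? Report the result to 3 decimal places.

The nontrivial equilibrium is p* = (1−D) − e/c; extinction occurs when this hits zero.
So D_crit = 1 − e/c = 1 − 0.404/0.455 = 1 − 0.8879 = 0.1121.
This equals the undisturbed p*, a classic result of Lande's extension.

0.112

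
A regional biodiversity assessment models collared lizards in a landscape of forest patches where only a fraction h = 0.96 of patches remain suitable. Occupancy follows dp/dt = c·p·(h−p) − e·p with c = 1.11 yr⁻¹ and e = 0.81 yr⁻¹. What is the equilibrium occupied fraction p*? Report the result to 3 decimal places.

0.230

Setting dp/dt = 0 and dividing by p* gives c·(h−p*) = e.
So p* = h − e/c = 0.96 − 0.81/1.11 = 0.96 − 0.7297 = 0.2303.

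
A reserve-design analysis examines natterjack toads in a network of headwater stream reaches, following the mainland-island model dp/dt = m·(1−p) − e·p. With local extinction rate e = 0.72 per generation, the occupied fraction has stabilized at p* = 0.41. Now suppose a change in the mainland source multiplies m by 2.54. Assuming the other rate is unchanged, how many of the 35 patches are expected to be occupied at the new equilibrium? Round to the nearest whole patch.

Balance m(1−p*) = e·p* gives m = e·p*/(1−p*) = 0.72×0.41000/0.59000 = 0.50034.
New p* = m/(m+e) = 1.27086/(1.27086+0.72000) = 0.63835.
Expected occupied = 35 × 0.63835 = 22.34 ≈ 22.

22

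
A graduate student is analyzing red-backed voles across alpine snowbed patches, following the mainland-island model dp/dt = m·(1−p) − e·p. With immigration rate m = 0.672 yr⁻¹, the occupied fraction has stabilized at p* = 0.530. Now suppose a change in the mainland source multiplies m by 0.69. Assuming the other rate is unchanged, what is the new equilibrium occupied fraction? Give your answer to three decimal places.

0.438

Balance m(1−p*) = e·p* gives e = m(1−p*)/p* = 0.672×0.47000/0.53000 = 0.59592.
New p* = m/(m+e) = 0.46368/(0.46368+0.59592) = 0.43760.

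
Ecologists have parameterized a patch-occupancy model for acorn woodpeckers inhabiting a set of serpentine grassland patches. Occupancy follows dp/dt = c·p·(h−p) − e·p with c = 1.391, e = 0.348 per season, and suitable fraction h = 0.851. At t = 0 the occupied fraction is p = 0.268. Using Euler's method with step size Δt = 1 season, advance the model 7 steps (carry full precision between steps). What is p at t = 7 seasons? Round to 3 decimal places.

0.601

Update rule: p ← p + [c·p·(h−p) − e·p]·Δt with Δt = 1.
t = 1: p = 0.26800 + (+0.12407) = 0.39207
t = 2: p = 0.39207 + (+0.11385) = 0.50592
t = 3: p = 0.50592 + (+0.06679) = 0.57270
t = 4: p = 0.57270 + (+0.02240) = 0.59510
t = 5: p = 0.59510 + (+0.00473) = 0.59984
t = 6: p = 0.59984 + (+0.00082) = 0.60066
t = 7: p = 0.60066 + (+0.00014) = 0.60079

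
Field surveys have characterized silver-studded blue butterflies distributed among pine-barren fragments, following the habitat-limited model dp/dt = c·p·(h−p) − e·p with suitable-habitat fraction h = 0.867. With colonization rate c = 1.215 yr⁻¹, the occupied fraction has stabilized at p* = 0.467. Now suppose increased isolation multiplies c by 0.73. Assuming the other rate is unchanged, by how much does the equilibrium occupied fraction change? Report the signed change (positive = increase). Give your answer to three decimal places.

-0.148

Balance c(h−p*) = e gives e = 1.215×(0.867 − 0.46700) = 0.48600.
New p* = 0.867 − e/c = 0.867 − 0.48600/0.88695 = 0.31905.
Δp* = 0.31905 − 0.46700 = -0.14795.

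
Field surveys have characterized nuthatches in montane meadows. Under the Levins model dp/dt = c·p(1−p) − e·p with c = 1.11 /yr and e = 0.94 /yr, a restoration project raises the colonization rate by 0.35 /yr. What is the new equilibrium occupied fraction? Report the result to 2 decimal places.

0.36

Before: p* = 1 − 0.94/1.11 = 0.1532.
After the change, c = 1.46, e = 0.94, so p* = 1 − 0.94/1.46 = 0.3562.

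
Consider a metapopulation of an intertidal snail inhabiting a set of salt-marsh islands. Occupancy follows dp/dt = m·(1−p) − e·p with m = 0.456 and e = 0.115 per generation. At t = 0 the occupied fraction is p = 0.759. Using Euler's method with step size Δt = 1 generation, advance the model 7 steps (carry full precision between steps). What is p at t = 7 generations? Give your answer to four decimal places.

0.7985

Update rule: p ← p + [m·(1−p) − e·p]·Δt with Δt = 1.
p: 0.75900 → 0.78161  (Δp = +0.02261)
p: 0.78161 → 0.79131  (Δp = +0.00970)
p: 0.79131 → 0.79547  (Δp = +0.00416)
p: 0.79547 → 0.79726  (Δp = +0.00179)
p: 0.79726 → 0.79802  (Δp = +0.00077)
p: 0.79802 → 0.79835  (Δp = +0.00033)
p: 0.79835 → 0.79849  (Δp = +0.00014)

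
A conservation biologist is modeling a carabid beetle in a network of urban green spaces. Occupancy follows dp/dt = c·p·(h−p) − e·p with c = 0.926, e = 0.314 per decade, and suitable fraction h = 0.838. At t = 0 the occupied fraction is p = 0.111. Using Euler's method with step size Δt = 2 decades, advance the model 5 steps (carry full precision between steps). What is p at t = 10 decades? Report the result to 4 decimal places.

0.4964

Update rule: p ← p + [c·p·(h−p) − e·p]·Δt with Δt = 2.
p: 0.11100 → 0.19074  (Δp = +0.07974)
p: 0.19074 → 0.29960  (Δp = +0.10886)
p: 0.29960 → 0.41019  (Δp = +0.11059)
p: 0.41019 → 0.47759  (Δp = +0.06740)
p: 0.47759 → 0.49644  (Δp = +0.01886)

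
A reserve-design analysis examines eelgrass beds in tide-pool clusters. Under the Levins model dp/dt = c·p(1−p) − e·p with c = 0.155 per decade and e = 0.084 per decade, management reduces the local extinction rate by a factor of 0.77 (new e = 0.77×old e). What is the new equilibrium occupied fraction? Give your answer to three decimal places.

Before: p* = 1 − 0.084/0.155 = 0.4581.
After the change, c = 0.155, e = 0.06468, so p* = 1 − 0.06468/0.155 = 0.5827.

0.583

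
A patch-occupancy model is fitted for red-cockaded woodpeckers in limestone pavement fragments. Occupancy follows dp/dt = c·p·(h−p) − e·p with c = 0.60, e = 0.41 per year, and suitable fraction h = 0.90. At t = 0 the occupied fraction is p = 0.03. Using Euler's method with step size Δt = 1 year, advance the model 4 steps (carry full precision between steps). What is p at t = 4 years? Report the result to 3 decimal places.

0.045

Update rule: p ← p + [c·p·(h−p) − e·p]·Δt with Δt = 1.
  1  |  dp/dt·Δt = +0.003360  |  p_1 = 0.033360
  2  |  dp/dt·Δt = +0.003669  |  p_2 = 0.037029
  3  |  dp/dt·Δt = +0.003991  |  p_3 = 0.041020
  4  |  dp/dt·Δt = +0.004323  |  p_4 = 0.045343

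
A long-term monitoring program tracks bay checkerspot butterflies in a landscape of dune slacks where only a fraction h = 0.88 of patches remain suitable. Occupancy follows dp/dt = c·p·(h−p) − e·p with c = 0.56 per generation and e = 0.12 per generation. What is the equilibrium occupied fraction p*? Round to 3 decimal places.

Setting dp/dt = 0 and dividing by p* gives c·(h−p*) = e.
So p* = h − e/c = 0.88 − 0.12/0.56 = 0.88 − 0.2143 = 0.6657.

0.666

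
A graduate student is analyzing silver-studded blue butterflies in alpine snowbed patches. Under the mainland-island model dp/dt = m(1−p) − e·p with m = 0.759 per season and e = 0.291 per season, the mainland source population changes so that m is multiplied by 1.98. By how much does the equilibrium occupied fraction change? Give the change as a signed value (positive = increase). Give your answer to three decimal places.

Before: p* = 0.759/(0.759+0.291) = 0.7229.
After: m = 1.50282, e = 0.291; p* = 1.50282/1.7938 = 0.8378.
Δp* = 0.8378 − 0.7229 = +0.1149.

0.115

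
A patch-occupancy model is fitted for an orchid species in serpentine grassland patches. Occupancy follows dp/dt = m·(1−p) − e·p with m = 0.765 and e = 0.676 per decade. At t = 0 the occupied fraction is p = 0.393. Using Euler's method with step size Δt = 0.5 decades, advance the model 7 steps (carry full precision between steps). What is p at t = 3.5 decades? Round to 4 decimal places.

Update rule: p ← p + [m·(1−p) − e·p]·Δt with Δt = 0.5.
t = 0.5: p = 0.39300 + (+0.09934) = 0.49234
t = 1: p = 0.49234 + (+0.02777) = 0.52011
t = 1.5: p = 0.52011 + (+0.00776) = 0.52787
t = 2: p = 0.52787 + (+0.00217) = 0.53004
t = 2.5: p = 0.53004 + (+0.00061) = 0.53065
t = 3: p = 0.53065 + (+0.00017) = 0.53082
t = 3.5: p = 0.53082 + (+0.00005) = 0.53086

0.5309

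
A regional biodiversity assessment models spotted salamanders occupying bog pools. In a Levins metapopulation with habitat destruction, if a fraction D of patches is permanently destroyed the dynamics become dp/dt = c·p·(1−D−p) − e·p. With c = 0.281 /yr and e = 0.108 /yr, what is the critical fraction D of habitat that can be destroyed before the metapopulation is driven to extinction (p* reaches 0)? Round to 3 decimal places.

0.616

The nontrivial equilibrium is p* = (1−D) − e/c; extinction occurs when this hits zero.
So D_crit = 1 − e/c = 1 − 0.108/0.281 = 1 − 0.3843 = 0.6157.
This equals the undisturbed p*, a classic result of Lande's extension.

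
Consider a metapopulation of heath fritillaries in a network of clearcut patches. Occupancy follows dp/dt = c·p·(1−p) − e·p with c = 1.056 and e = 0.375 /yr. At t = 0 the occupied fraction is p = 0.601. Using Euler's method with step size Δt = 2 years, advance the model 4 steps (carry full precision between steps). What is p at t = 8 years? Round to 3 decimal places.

0.644

Update rule: p ← p + [c·p·(1−p) − e·p]·Δt with Δt = 2.
p: 0.60100 → 0.65671  (Δp = +0.05571)
p: 0.65671 → 0.64031  (Δp = -0.01639)
p: 0.64031 → 0.64650  (Δp = +0.00619)
p: 0.64650 → 0.64430  (Δp = -0.00220)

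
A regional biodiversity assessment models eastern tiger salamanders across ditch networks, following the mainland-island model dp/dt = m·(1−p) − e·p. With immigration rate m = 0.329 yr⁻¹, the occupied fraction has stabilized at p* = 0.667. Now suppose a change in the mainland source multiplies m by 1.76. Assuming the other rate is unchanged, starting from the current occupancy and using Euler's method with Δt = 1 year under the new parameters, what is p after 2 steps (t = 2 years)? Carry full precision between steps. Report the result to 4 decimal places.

Balance m(1−p*) = e·p* gives e = m(1−p*)/p* = 0.329×0.33300/0.66700 = 0.16425.
Starting from p₀ = 0.66700; update p ← p + (dp/dt)·Δt with the new parameters.
  1  |  dp/dt·Δt = +0.083263  |  p_1 = 0.750263
  2  |  dp/dt·Δt = +0.021374  |  p_2 = 0.771638

0.7716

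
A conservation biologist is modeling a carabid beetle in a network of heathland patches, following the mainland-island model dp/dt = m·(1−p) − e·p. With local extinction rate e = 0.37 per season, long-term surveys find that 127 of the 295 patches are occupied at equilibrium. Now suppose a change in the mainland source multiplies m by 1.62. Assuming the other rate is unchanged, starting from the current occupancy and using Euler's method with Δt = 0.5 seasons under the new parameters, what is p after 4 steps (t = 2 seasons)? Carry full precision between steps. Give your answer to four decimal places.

0.5361

Observed p* = 127/295 = 0.43051.
Balance m(1−p*) = e·p* gives m = e·p*/(1−p*) = 0.37×0.43051/0.56949 = 0.27970.
Starting from p₀ = 0.43051; update p ← p + (dp/dt)·Δt with the new parameters.
  1  |  dp/dt·Δt = +0.049379  |  p_1 = 0.479888
  2  |  dp/dt·Δt = +0.029057  |  p_2 = 0.508945
  3  |  dp/dt·Δt = +0.017098  |  p_3 = 0.526043
  4  |  dp/dt·Δt = +0.010061  |  p_4 = 0.536104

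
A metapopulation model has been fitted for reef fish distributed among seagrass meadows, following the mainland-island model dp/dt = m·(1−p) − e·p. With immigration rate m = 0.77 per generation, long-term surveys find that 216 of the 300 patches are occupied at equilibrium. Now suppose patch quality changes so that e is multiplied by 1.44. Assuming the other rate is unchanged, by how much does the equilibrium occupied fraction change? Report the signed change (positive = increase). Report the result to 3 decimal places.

Observed p* = 216/300 = 0.72000.
Balance m(1−p*) = e·p* gives e = m(1−p*)/p* = 0.77×0.28000/0.72000 = 0.29944.
New p* = m/(m+e) = 0.77000/(0.77000+0.43119) = 0.64103.
Δp* = 0.64103 − 0.72000 = -0.07897.

-0.079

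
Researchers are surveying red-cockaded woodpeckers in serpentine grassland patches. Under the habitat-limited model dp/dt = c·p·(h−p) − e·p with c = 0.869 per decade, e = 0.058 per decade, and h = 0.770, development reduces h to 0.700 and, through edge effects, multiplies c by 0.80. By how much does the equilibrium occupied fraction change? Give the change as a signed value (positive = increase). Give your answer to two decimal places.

-0.09

Before: p* = h − e/c = 0.770 − 0.058/0.869 = 0.770 − 0.0667 = 0.7033.
After: c = 0.6952, e = 0.058, h = 0.700; p* = 0.700 − 0.058/0.6952 = 0.6166.
Δp* = 0.6166 − 0.7033 = -0.0867.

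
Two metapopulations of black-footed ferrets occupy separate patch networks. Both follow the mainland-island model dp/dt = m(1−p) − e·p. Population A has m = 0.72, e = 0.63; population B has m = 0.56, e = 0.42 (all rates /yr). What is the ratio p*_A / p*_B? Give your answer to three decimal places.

0.933

A: p*_A = m/(m+e) = 0.72/1.3500 = 0.5333.
B: p*_B = 0.56/0.9800 = 0.5714.
p*_A / p*_B = 0.5333/0.5714 = 0.9333.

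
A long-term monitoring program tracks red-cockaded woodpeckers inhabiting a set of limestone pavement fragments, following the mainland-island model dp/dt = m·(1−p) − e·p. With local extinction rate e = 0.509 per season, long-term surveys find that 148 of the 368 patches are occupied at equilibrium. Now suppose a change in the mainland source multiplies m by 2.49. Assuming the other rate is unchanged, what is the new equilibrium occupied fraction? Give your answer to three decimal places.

Observed p* = 148/368 = 0.40217.
Balance m(1−p*) = e·p* gives m = e·p*/(1−p*) = 0.509×0.40217/0.59783 = 0.34241.
New p* = m/(m+e) = 0.85260/(0.85260+0.50900) = 0.62618.

0.626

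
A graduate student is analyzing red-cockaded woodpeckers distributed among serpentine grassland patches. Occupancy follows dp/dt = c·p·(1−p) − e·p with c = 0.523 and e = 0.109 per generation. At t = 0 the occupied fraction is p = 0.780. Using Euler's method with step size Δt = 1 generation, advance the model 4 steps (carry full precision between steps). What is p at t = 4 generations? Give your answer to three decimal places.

0.790

Update rule: p ← p + [c·p·(1−p) − e·p]·Δt with Δt = 1.
  1  |  dp/dt·Δt = +0.004727  |  p_1 = 0.784727
  2  |  dp/dt·Δt = +0.002816  |  p_2 = 0.787542
  3  |  dp/dt·Δt = +0.001666  |  p_3 = 0.789208
  4  |  dp/dt·Δt = +0.000982  |  p_4 = 0.790190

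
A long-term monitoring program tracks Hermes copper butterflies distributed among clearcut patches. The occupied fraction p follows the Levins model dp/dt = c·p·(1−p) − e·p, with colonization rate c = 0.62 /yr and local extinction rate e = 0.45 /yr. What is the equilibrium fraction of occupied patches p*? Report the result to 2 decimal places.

0.27

At equilibrium, colonization balances extinction: c·p*·(1−p*) = e·p*.
So p* = 1 − e/c = 1 − 0.45/0.62 = 1 − 0.7258 = 0.2742.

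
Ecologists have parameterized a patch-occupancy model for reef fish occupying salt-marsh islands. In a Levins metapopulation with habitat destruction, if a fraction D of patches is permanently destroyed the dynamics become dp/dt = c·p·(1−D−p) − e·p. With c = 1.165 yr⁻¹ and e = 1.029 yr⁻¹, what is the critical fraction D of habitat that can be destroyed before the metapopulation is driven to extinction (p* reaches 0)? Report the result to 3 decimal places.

The nontrivial equilibrium is p* = (1−D) − e/c; extinction occurs when this hits zero.
So D_crit = 1 − e/c = 1 − 1.029/1.165 = 1 − 0.8833 = 0.1167.
Note this equals the original equilibrium occupancy — the Levins extinction-debt result.

0.117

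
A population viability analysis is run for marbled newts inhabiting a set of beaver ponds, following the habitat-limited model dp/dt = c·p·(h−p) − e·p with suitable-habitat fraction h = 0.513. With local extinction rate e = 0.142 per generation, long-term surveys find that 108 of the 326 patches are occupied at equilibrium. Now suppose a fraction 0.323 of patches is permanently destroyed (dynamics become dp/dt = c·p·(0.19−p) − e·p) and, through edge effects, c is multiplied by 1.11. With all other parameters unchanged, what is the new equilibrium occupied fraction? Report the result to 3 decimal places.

0.026

Observed p* = 108/326 = 0.33129.
Balance c(h−p*) = e gives c = e/(0.513 − 0.33129) = 0.142/0.18171 = 0.78146.
New p* = 0.19 − e/c = 0.19 − 0.14200/0.86742 = 0.02630.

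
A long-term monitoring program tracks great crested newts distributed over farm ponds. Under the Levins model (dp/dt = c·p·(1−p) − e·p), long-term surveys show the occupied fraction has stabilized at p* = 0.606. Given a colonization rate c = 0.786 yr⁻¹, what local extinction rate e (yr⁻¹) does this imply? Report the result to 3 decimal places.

At equilibrium c(1−p*) = e.
e = 0.786 × (1 − 0.606) = 0.786 × 0.3940 = 0.3097.

0.310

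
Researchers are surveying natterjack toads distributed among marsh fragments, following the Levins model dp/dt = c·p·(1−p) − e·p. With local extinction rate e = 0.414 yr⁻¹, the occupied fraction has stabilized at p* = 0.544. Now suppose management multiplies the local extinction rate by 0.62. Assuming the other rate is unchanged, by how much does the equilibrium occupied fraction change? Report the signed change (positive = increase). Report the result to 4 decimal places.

0.1733

Balance c(1−p*) = e gives c = e/(1 − 0.54400) = 0.414/0.45600 = 0.90789.
New p* = 1 − e/c = 1 − 0.25668/0.90789 = 0.71728.
Δp* = 0.71728 − 0.54400 = +0.17328.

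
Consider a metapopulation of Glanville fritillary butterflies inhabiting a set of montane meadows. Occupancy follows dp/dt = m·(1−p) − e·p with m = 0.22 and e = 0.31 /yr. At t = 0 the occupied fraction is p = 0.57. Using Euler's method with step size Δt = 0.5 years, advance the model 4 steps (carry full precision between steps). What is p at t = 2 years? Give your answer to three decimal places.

Update rule: p ← p + [m·(1−p) − e·p]·Δt with Δt = 0.5.
step 1: Δp = -0.04105, p = 0.52895
step 2: Δp = -0.03017, p = 0.49878
step 3: Δp = -0.02218, p = 0.47660
step 4: Δp = -0.01630, p = 0.46030

0.460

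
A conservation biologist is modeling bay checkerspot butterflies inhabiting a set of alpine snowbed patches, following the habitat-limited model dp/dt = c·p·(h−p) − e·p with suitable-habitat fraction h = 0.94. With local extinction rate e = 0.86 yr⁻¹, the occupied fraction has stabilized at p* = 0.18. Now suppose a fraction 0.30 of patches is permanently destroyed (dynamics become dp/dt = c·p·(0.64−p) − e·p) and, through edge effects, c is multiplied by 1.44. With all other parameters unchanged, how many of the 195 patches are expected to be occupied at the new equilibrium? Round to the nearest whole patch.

22

Balance c(h−p*) = e gives c = e/(0.94 − 0.18000) = 0.86/0.76000 = 1.13158.
New p* = 0.64 − e/c = 0.64 − 0.86000/1.62948 = 0.11222.
Expected occupied = 195 × 0.11222 = 21.88 ≈ 22.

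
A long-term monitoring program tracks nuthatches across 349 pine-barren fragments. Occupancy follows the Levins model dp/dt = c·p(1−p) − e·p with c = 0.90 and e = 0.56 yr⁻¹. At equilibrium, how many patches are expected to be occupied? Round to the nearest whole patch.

p* = 1 − e/c = 1 − 0.56/0.90 = 0.3778.
Expected occupied patches = N × p* = 349 × 0.3778 = 131.84 ≈ 132.

132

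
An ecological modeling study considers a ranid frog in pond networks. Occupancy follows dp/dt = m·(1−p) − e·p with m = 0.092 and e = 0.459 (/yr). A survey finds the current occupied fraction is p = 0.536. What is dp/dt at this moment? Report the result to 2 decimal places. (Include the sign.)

Colonization term: m·(1−p) = 0.092×0.4640 = 0.04269.
Extinction term: e·p = 0.24602.
dp/dt = 0.04269 − 0.24602 = -0.20334.

-0.20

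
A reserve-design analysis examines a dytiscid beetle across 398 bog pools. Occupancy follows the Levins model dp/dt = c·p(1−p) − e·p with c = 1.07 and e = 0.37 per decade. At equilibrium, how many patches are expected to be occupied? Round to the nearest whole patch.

p* = 1 − e/c = 1 − 0.37/1.07 = 0.6542.
Expected occupied patches = N × p* = 398 × 0.6542 = 260.37 ≈ 260.

260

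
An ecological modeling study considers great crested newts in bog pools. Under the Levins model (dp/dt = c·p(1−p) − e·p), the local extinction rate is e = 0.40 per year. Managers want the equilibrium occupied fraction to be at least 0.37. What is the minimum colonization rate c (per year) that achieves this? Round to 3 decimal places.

p* = 1 − e/c ≥ 0.37 requires e/c ≤ 0.6300, i.e. c ≥ e/0.6300.
c_min = 0.40/0.6300 = 0.6349.

0.635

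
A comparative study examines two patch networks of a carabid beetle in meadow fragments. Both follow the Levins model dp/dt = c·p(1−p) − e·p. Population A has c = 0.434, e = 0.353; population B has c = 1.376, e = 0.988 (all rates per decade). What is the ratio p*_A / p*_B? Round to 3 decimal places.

A: p*_A = 1 − 0.353/0.434 = 0.1866.
B: p*_B = 1 − 0.988/1.376 = 0.2820.
p*_A / p*_B = 0.1866/0.2820 = 0.6619.

0.662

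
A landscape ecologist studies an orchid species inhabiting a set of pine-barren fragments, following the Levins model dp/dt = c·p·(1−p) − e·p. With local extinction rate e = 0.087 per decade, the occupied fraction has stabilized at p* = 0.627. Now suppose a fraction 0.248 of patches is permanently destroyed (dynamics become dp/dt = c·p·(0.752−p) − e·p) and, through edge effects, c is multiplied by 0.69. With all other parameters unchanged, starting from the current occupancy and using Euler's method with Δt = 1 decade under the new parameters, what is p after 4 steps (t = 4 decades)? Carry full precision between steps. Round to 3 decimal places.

Balance c(1−p*) = e gives c = e/(1 − 0.62700) = 0.087/0.37300 = 0.23324.
Starting from p₀ = 0.62700; update p ← p + (dp/dt)·Δt with the new parameters.
step 1: Δp = -0.04194, p = 0.58506
step 2: Δp = -0.03518, p = 0.54988
step 3: Δp = -0.02995, p = 0.51993
step 4: Δp = -0.02582, p = 0.49411

0.494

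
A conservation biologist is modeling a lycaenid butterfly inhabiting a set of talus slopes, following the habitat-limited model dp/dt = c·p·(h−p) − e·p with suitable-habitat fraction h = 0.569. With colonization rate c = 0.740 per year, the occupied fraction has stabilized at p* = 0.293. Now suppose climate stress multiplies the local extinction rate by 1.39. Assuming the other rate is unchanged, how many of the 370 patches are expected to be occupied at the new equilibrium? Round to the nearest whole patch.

Balance c(h−p*) = e gives e = 0.740×(0.569 − 0.29300) = 0.20424.
New p* = 0.569 − e/c = 0.569 − 0.28389/0.74000 = 0.18536.
Expected occupied = 370 × 0.18536 = 68.58 ≈ 69.

69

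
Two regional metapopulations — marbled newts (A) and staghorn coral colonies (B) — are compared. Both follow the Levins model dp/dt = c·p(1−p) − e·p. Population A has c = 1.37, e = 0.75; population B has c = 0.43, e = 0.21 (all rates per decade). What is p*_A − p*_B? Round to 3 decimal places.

-0.059

A: p*_A = 1 − 0.75/1.37 = 0.4526.
B: p*_B = 1 − 0.21/0.43 = 0.5116.
p*_A − p*_B = 0.4526 − 0.5116 = -0.0591.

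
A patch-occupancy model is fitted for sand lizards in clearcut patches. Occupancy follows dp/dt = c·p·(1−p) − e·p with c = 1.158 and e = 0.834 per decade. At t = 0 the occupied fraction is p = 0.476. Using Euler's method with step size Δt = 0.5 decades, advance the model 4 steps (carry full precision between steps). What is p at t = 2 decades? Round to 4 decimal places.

0.3456

Update rule: p ← p + [c·p·(1−p) − e·p]·Δt with Δt = 0.5.
step 1: Δp = -0.05408, p = 0.42192
step 2: Δp = -0.03472, p = 0.38720
step 3: Δp = -0.02408, p = 0.36312
step 4: Δp = -0.01752, p = 0.34560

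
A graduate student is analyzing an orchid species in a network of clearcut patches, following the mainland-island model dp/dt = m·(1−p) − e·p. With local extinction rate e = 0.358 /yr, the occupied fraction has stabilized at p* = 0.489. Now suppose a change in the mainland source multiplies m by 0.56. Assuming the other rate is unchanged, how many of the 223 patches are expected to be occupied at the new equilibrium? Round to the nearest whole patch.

Balance m(1−p*) = e·p* gives m = e·p*/(1−p*) = 0.358×0.48900/0.51100 = 0.34259.
New p* = m/(m+e) = 0.19185/(0.19185+0.35800) = 0.34891.
Expected occupied = 223 × 0.34891 = 77.81 ≈ 78.

78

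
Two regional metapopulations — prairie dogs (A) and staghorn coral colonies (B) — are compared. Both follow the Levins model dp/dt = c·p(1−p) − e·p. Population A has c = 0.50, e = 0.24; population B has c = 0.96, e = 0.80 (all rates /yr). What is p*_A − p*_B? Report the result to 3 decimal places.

0.353

A: p*_A = 1 − 0.24/0.50 = 0.5200.
B: p*_B = 1 − 0.80/0.96 = 0.1667.
p*_A − p*_B = 0.5200 − 0.1667 = 0.3533.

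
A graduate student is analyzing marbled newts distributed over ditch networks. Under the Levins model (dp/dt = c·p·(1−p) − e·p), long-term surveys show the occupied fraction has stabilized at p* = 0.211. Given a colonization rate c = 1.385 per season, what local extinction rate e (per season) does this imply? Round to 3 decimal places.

1.093

At equilibrium c(1−p*) = e.
e = 1.385 × (1 − 0.211) = 1.385 × 0.7890 = 1.0928.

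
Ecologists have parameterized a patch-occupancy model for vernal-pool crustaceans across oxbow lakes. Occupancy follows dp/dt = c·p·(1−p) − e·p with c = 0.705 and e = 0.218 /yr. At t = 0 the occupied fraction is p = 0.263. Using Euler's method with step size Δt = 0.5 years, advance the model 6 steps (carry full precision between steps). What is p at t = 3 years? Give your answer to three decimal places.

Update rule: p ← p + [c·p·(1−p) − e·p]·Δt with Δt = 0.5.
p: 0.26300 → 0.30266  (Δp = +0.03966)
p: 0.30266 → 0.34407  (Δp = +0.04141)
p: 0.34407 → 0.38612  (Δp = +0.04205)
p: 0.38612 → 0.42758  (Δp = +0.04147)
p: 0.42758 → 0.46725  (Δp = +0.03967)
p: 0.46725 → 0.50407  (Δp = +0.03682)

0.504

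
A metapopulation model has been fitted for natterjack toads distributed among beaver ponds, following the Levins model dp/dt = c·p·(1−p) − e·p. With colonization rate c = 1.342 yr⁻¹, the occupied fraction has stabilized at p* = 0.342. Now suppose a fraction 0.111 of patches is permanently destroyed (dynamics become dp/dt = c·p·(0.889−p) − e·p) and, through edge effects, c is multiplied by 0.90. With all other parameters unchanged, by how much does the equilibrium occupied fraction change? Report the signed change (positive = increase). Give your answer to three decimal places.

Balance c(1−p*) = e gives e = 1.342×(1 − 0.34200) = 0.88304.
New p* = 0.889 − e/c = 0.889 − 0.88304/1.20780 = 0.15789.
Δp* = 0.15789 − 0.34200 = -0.18411.

-0.184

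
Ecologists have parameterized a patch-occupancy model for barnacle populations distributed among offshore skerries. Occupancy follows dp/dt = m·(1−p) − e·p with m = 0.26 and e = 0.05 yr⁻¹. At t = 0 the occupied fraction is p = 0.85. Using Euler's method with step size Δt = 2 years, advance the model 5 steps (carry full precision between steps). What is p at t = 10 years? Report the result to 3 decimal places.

Update rule: p ← p + [m·(1−p) − e·p]·Δt with Δt = 2.
t = 2: p = 0.85000 + (-0.00700) = 0.84300
t = 4: p = 0.84300 + (-0.00266) = 0.84034
t = 6: p = 0.84034 + (-0.00101) = 0.83933
t = 8: p = 0.83933 + (-0.00038) = 0.83895
t = 10: p = 0.83895 + (-0.00015) = 0.83880

0.839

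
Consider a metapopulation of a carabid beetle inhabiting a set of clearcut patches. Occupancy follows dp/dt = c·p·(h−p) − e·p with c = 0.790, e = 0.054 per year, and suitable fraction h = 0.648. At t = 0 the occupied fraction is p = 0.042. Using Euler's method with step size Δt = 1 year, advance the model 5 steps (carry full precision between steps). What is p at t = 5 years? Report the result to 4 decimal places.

0.2134

Update rule: p ← p + [c·p·(h−p) − e·p]·Δt with Δt = 1.
t = 1: p = 0.04200 + (+0.01784) = 0.05984
t = 2: p = 0.05984 + (+0.02457) = 0.08441
t = 3: p = 0.08441 + (+0.03302) = 0.11744
t = 4: p = 0.11744 + (+0.04288) = 0.16032
t = 5: p = 0.16032 + (+0.05311) = 0.21343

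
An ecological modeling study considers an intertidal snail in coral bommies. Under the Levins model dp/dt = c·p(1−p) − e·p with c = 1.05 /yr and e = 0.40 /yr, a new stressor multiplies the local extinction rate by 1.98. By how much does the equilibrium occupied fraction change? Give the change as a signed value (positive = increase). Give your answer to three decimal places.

Before: p* = 1 − 0.40/1.05 = 0.6190.
After the change, c = 1.05, e = 0.792, so p* = 1 − 0.792/1.05 = 0.2457.
Δp* = 0.2457 − 0.6190 = -0.3733.

-0.373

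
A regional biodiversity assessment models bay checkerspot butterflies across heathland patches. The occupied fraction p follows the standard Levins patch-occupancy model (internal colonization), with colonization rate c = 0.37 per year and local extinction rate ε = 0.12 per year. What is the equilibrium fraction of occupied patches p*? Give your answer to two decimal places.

Setting dp/dt = 0 and dividing through by p* gives c·(1−p*) = ε.
So p* = 1 − ε/c = 1 − 0.12/0.37 = 1 − 0.3243 = 0.6757.

0.68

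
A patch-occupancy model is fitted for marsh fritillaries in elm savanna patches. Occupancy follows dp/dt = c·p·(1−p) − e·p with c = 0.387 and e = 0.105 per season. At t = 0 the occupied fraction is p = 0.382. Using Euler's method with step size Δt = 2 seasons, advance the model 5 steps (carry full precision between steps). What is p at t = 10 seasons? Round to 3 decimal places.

0.709

Update rule: p ← p + [c·p·(1−p) − e·p]·Δt with Δt = 2.
p: 0.38200 → 0.48450  (Δp = +0.10250)
p: 0.48450 → 0.57607  (Δp = +0.09157)
p: 0.57607 → 0.64412  (Δp = +0.06805)
p: 0.64412 → 0.68628  (Δp = +0.04216)
p: 0.68628 → 0.70880  (Δp = +0.02252)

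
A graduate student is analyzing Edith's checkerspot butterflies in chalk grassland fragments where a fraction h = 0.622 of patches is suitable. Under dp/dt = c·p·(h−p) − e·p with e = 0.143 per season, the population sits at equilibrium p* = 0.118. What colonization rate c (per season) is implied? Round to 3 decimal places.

0.284

At equilibrium c(h−p*) = e, so c = e/(h−p*).
c = 0.143/(0.622 − 0.118) = 0.143/0.5040 = 0.2837.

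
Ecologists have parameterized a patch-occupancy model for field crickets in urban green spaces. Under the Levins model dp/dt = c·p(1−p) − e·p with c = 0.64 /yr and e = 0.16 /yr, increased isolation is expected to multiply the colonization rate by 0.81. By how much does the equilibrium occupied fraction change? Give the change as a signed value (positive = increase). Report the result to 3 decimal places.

-0.059

Before: p* = 1 − 0.16/0.64 = 0.7500.
After the change, c = 0.5184, e = 0.16, so p* = 1 − 0.16/0.5184 = 0.6914.
Δp* = 0.6914 − 0.7500 = -0.0586.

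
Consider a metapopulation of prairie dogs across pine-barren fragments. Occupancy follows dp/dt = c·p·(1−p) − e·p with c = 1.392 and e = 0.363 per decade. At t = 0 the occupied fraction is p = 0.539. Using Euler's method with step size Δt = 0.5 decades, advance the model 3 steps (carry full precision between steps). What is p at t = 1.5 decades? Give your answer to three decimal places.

0.701

Update rule: p ← p + [c·p·(1−p) − e·p]·Δt with Δt = 0.5.
p: 0.53900 → 0.61411  (Δp = +0.07511)
p: 0.61411 → 0.66759  (Δp = +0.05348)
p: 0.66759 → 0.70087  (Δp = +0.03328)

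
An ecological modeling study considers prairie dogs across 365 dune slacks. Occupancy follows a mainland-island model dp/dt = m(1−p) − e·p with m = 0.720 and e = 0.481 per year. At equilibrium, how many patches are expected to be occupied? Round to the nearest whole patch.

p* = m/(m+e) = 0.720/1.2010 = 0.5995.
Expected occupied patches = N × p* = 365 × 0.5995 = 218.82 ≈ 219.

219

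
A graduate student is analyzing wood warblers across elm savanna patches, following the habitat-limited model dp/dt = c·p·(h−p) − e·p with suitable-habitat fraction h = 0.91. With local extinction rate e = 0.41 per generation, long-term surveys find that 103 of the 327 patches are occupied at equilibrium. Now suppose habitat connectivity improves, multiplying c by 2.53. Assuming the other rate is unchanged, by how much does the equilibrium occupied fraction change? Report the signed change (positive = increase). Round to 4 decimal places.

Observed p* = 103/327 = 0.31498.
Balance c(h−p*) = e gives c = e/(0.91 − 0.31498) = 0.41/0.59502 = 0.68905.
New p* = 0.91 − e/c = 0.91 − 0.41000/1.74330 = 0.67481.
Δp* = 0.67481 − 0.31498 = +0.35983.

0.3598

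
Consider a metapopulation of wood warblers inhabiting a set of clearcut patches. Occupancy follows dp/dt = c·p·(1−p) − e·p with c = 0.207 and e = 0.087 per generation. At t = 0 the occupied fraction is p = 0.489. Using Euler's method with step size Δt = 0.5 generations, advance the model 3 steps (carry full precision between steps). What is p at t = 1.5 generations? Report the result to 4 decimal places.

Update rule: p ← p + [c·p·(1−p) − e·p]·Δt with Δt = 0.5.
step 1: Δp = +0.00459, p = 0.49359
step 2: Δp = +0.00440, p = 0.49799
step 3: Δp = +0.00421, p = 0.50220

0.5022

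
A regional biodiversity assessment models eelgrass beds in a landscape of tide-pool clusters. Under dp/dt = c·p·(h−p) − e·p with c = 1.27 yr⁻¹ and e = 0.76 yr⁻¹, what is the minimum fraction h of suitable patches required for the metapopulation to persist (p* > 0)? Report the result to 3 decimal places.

p* = h − e/c is positive only when h > e/c.
h_min = e/c = 0.76/1.27 = 0.5984.

0.598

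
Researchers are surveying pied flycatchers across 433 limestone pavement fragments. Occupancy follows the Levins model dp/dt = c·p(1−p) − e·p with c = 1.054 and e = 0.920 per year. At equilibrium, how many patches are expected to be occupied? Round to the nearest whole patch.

55

p* = 1 − e/c = 1 − 0.920/1.054 = 0.1271.
Expected occupied patches = N × p* = 433 × 0.1271 = 55.05 ≈ 55.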